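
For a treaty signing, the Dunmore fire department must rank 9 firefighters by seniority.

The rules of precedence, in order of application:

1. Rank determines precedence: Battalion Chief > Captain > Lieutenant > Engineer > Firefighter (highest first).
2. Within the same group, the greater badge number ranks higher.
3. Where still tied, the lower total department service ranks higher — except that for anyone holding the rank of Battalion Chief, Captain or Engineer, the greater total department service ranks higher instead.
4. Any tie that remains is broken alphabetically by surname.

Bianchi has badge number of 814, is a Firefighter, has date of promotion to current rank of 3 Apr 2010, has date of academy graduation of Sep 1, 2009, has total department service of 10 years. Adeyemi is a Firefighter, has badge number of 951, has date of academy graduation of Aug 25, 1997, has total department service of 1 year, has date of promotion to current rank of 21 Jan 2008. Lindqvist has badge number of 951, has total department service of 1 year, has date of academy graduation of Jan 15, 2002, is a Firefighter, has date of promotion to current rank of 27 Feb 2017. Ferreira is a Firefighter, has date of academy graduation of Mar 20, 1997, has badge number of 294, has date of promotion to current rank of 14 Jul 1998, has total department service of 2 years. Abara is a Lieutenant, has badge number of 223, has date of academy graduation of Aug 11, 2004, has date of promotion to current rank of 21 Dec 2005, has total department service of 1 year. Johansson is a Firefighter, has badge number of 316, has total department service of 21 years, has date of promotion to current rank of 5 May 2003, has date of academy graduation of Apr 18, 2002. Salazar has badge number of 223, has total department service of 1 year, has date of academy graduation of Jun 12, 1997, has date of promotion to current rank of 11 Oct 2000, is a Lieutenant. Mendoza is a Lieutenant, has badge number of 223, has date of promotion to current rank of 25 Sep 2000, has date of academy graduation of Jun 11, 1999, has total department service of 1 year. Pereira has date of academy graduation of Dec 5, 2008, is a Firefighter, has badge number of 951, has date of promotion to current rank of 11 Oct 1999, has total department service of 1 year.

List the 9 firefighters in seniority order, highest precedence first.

Abara, Mendoza, Salazar, Adeyemi, Lindqvist, Pereira, Bianchi, Johansson, Ferreira

By rank: Abara, Mendoza and Salazar (Lieutenant); then Adeyemi, Lindqvist, Pereira, Bianchi, Johansson and Ferreira (Firefighter).
Abara, Mendoza and Salazar all have badge number 223, so the next rule applies.
Abara, Mendoza and Salazar all have total department service 1 year, so the next rule applies.
Among Abara, Mendoza and Salazar, alphabetically by surname: Abara before Mendoza before Salazar.
Among Adeyemi, Lindqvist, Pereira, Bianchi, Johansson and Ferreira, by badge number (higher first): Adeyemi, Lindqvist and Pereira (951) before Bianchi (814) before Johansson (316) before Ferreira (294).
Adeyemi, Lindqvist and Pereira all have total department service 1 year, so the next rule applies.
Among Adeyemi, Lindqvist and Pereira, alphabetically by surname: Adeyemi before Lindqvist before Pereira.
Full order: Abara, Mendoza, Salazar, Adeyemi, Lindqvist, Pereira, Bianchi, Johansson, Ferreira.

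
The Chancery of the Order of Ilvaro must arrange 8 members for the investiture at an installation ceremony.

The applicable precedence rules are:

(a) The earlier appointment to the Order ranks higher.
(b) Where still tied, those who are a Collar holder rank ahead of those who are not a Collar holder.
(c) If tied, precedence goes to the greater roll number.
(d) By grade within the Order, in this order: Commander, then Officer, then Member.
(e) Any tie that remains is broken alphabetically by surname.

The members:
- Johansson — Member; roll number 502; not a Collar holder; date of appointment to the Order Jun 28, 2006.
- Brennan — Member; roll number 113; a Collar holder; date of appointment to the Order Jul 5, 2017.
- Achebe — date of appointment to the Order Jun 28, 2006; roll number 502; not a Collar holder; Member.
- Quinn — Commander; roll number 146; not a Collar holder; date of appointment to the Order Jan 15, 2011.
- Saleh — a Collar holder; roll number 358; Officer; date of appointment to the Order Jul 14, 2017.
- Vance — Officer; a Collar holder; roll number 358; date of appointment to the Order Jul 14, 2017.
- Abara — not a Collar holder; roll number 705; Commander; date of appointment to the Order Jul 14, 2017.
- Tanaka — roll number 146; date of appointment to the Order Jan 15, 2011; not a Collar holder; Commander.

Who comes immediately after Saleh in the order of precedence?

By date of appointment to the Order (earlier first): Achebe and Johansson (both Jun 28, 2006); then Quinn and Tanaka (both Jan 15, 2011); then Brennan (Jul 5, 2017); then Saleh, Vance and Abara (each Jul 14, 2017).
Achebe and Johansson are each not a Collar holder, so the next rule applies.
Achebe and Johansson both have roll number 502, so the next rule applies.
Achebe and Johansson are each Member, so the next rule applies.
Among Achebe and Johansson, alphabetically by surname: Achebe before Johansson.
Quinn and Tanaka are each not a Collar holder, so the next rule applies.
Quinn and Tanaka both have roll number 146, so the next rule applies.
Quinn and Tanaka are each Commander, so the next rule applies.
Among Quinn and Tanaka, alphabetically by surname: Quinn before Tanaka.
Among Saleh, Vance and Abara, a Collar holder before not a Collar holder: Saleh and Vance (a Collar holder) before Abara (not a Collar holder).
Saleh and Vance both have roll number 358, so the next rule applies.
Saleh and Vance are each Officer, so the next rule applies.
Among Saleh and Vance, alphabetically by surname: Saleh before Vance.
Order: Achebe, Johansson, Quinn, Tanaka, Brennan, Saleh, Vance, Abara.

Vance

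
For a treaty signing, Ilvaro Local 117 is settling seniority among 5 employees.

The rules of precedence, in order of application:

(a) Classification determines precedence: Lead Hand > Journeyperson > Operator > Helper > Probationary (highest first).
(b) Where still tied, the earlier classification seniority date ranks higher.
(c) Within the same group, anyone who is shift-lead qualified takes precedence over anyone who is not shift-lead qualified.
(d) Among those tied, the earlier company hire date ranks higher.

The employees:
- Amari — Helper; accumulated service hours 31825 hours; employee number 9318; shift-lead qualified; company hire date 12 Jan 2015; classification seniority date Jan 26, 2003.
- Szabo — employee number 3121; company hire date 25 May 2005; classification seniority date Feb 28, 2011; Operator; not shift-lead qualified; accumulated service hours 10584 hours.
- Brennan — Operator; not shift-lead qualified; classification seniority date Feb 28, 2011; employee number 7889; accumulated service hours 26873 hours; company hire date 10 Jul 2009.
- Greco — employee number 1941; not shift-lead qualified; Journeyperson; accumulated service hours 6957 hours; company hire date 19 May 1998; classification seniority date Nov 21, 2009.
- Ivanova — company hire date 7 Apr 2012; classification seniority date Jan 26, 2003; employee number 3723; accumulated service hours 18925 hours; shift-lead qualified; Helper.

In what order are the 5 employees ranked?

By classification: Greco (Journeyperson); then Szabo and Brennan (Operator); then Ivanova and Amari (Helper).
Szabo and Brennan both have classification seniority date Feb 28, 2011, so the next rule applies.
Szabo and Brennan are each not shift-lead qualified, so the next rule applies.
Among Szabo and Brennan, by company hire date (earlier first): Szabo (25 May 2005) before Brennan (10 Jul 2009).
Ivanova and Amari both have classification seniority date Jan 26, 2003, so the next rule applies.
Ivanova and Amari are each shift-lead qualified, so the next rule applies.
Among Ivanova and Amari, by company hire date (earlier first): Ivanova (7 Apr 2012) before Amari (12 Jan 2015).
Full order: Greco, Szabo, Brennan, Ivanova, Amari.

Greco, Szabo, Brennan, Ivanova, Amari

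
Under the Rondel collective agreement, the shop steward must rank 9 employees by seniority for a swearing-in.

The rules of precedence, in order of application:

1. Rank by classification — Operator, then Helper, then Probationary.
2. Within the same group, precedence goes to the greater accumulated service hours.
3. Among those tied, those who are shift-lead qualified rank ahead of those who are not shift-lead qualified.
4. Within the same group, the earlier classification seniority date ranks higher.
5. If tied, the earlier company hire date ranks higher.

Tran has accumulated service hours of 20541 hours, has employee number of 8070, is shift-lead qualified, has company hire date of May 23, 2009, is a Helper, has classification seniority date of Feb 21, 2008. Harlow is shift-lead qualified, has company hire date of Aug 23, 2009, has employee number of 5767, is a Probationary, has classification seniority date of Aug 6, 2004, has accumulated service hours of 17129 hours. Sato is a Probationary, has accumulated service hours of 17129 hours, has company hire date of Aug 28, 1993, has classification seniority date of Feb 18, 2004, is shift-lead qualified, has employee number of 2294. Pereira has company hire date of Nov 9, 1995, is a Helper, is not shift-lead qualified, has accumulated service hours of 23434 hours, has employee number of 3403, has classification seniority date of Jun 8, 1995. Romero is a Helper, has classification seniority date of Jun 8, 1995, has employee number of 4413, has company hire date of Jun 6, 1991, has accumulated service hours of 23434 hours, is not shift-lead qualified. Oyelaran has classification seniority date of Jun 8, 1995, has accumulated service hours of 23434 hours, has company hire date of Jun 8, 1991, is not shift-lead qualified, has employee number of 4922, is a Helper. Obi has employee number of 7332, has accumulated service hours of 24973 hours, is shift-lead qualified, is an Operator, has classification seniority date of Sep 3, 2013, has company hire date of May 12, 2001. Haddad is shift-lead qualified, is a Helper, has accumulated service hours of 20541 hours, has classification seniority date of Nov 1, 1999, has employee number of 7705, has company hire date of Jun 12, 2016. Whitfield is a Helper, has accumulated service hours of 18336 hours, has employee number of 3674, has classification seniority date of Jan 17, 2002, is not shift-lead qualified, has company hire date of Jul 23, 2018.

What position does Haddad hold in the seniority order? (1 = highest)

By classification: Obi (Operator); then Romero, Oyelaran, Pereira, Haddad, Tran and Whitfield (Helper); then Sato and Harlow (Probationary).
Among Romero, Oyelaran, Pereira, Haddad, Tran and Whitfield, by accumulated service hours (higher first): Romero, Oyelaran and Pereira (23434 hours) before Haddad and Tran (20541 hours) before Whitfield (18336 hours).
Romero, Oyelaran and Pereira are each not shift-lead qualified, so the next rule applies.
Romero, Oyelaran and Pereira all have classification seniority date Jun 8, 1995, so the next rule applies.
Among Romero, Oyelaran and Pereira, by company hire date (earlier first): Romero (Jun 6, 1991) before Oyelaran (Jun 8, 1991) before Pereira (Nov 9, 1995).
Haddad and Tran are each shift-lead qualified, so the next rule applies.
Among Haddad and Tran, by classification seniority date (earlier first): Haddad (Nov 1, 1999) before Tran (Feb 21, 2008).
Sato and Harlow both have accumulated service hours 17129 hours, so the next rule applies.
Sato and Harlow are each shift-lead qualified, so the next rule applies.
Among Sato and Harlow, by classification seniority date (earlier first): Sato (Feb 18, 2004) before Harlow (Aug 6, 2004).
Order: Obi, Romero, Oyelaran, Pereira, Haddad, Tran, Whitfield, Sato, Harlow. So position 5.

5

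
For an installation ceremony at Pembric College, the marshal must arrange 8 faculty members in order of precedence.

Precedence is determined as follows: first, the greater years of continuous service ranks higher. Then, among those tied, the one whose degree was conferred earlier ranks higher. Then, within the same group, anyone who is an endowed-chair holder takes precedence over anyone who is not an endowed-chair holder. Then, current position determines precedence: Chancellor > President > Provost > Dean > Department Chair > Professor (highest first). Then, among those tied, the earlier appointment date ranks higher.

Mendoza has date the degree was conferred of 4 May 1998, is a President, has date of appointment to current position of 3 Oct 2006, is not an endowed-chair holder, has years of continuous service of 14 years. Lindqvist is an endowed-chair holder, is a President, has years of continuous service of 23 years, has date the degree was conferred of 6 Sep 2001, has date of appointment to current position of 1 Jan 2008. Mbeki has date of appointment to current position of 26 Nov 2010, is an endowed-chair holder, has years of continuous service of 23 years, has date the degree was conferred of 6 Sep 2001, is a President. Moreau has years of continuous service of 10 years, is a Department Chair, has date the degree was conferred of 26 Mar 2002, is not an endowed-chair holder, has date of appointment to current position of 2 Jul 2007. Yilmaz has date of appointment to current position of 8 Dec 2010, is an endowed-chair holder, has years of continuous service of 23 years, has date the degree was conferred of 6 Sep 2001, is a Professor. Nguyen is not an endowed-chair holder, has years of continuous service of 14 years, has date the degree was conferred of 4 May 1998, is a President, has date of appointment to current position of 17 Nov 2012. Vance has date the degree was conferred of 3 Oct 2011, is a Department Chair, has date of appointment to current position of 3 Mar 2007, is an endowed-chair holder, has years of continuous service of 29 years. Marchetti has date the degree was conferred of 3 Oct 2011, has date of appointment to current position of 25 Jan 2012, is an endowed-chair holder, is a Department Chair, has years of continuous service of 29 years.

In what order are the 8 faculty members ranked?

By years of continuous service (higher first): Vance and Marchetti (both 29 years); then Lindqvist, Mbeki and Yilmaz (each 23 years); then Mendoza and Nguyen (both 14 years); then Moreau (10 years).
Vance and Marchetti both have date the degree was conferred 3 Oct 2011, so the next rule applies.
Vance and Marchetti are each an endowed-chair holder, so the next rule applies.
Vance and Marchetti are each Department Chair, so the next rule applies.
Among Vance and Marchetti, by date of appointment to current position (earlier first): Vance (3 Mar 2007) before Marchetti (25 Jan 2012).
Lindqvist, Mbeki and Yilmaz all have date the degree was conferred 6 Sep 2001, so the next rule applies.
Lindqvist, Mbeki and Yilmaz are each an endowed-chair holder, so the next rule applies.
Among Lindqvist, Mbeki and Yilmaz, by current position: Lindqvist and Mbeki (President) before Yilmaz (Professor).
Among Lindqvist and Mbeki, by date of appointment to current position (earlier first): Lindqvist (1 Jan 2008) before Mbeki (26 Nov 2010).
Mendoza and Nguyen both have date the degree was conferred 4 May 1998, so the next rule applies.
Mendoza and Nguyen are each not an endowed-chair holder, so the next rule applies.
Mendoza and Nguyen are each President, so the next rule applies.
Among Mendoza and Nguyen, by date of appointment to current position (earlier first): Mendoza (3 Oct 2006) before Nguyen (17 Nov 2012).
Full order: Vance, Marchetti, Lindqvist, Mbeki, Yilmaz, Mendoza, Nguyen, Moreau.

Vance, Marchetti, Lindqvist, Mbeki, Yilmaz, Mendoza, Nguyen, Moreau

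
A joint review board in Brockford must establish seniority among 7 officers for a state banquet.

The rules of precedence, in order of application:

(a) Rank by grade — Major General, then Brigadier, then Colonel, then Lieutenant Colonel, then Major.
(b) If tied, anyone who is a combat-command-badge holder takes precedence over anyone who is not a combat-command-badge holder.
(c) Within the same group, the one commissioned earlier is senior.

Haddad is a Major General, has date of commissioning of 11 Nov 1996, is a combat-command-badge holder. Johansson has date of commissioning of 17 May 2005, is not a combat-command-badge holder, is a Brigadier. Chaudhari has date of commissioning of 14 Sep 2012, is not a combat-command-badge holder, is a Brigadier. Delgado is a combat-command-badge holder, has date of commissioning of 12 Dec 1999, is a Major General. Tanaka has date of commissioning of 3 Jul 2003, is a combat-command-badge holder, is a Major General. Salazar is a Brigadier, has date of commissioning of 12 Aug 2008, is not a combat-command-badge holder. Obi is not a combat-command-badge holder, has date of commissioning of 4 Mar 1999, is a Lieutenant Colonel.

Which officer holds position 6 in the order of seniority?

Chaudhari

By grade: Haddad, Delgado and Tanaka (Major General); then Johansson, Salazar and Chaudhari (Brigadier); then Obi (Lieutenant Colonel).
Haddad, Delgado and Tanaka are each a combat-command-badge holder, so the next rule applies.
Among Haddad, Delgado and Tanaka, by date of commissioning (earlier first): Haddad (11 Nov 1996) before Delgado (12 Dec 1999) before Tanaka (3 Jul 2003).
Johansson, Salazar and Chaudhari are each not a combat-command-badge holder, so the next rule applies.
Among Johansson, Salazar and Chaudhari, by date of commissioning (earlier first): Johansson (17 May 2005) before Salazar (12 Aug 2008) before Chaudhari (14 Sep 2012).
Order: Haddad, Delgado, Tanaka, Johansson, Salazar, Chaudhari, Obi.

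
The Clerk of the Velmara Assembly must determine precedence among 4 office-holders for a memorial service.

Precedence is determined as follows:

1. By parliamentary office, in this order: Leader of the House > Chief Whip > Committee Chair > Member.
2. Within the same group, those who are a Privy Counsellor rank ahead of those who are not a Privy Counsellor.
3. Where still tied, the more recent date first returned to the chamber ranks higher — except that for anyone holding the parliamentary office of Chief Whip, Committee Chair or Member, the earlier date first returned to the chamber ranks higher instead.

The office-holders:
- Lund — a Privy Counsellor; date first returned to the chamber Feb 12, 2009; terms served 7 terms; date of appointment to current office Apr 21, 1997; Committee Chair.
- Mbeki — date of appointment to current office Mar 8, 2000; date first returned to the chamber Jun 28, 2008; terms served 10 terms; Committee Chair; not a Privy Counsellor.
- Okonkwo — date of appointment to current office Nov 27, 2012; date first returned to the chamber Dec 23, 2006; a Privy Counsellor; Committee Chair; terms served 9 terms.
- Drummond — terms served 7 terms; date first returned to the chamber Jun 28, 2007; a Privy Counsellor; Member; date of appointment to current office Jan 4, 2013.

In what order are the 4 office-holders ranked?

By parliamentary office: Okonkwo, Lund and Mbeki (Committee Chair); then Drummond (Member).
Among Okonkwo, Lund and Mbeki, a Privy Counsellor before not a Privy Counsellor: Okonkwo and Lund (a Privy Counsellor) before Mbeki (not a Privy Counsellor).
Among Okonkwo and Lund, by date first returned to the chamber (earlier first) (reversed rule for this group): Okonkwo (Dec 23, 2006) before Lund (Feb 12, 2009).
Full order: Okonkwo, Lund, Mbeki, Drummond.

Okonkwo, Lund, Mbeki, Drummond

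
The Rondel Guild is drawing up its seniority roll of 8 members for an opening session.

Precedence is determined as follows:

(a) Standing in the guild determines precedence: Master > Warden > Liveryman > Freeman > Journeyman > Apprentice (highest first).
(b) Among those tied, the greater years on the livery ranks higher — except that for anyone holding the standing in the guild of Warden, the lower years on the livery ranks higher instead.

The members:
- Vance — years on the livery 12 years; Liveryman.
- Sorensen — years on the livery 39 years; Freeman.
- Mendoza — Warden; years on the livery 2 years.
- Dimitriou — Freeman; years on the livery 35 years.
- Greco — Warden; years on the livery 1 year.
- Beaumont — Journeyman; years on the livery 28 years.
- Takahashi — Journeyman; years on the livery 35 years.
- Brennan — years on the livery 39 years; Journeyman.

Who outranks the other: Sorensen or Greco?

Greco

By standing in the guild: Greco and Mendoza (Warden); then Vance (Liveryman); then Sorensen and Dimitriou (Freeman); then Brennan, Takahashi and Beaumont (Journeyman).
Among Greco and Mendoza, by years on the livery (lower first) (reversed rule for this group): Greco (1 year) before Mendoza (2 years).
Among Sorensen and Dimitriou, by years on the livery (higher first): Sorensen (39 years) before Dimitriou (35 years).
Among Brennan, Takahashi and Beaumont, by years on the livery (higher first): Brennan (39 years) before Takahashi (35 years) before Beaumont (28 years).
So Greco takes precedence.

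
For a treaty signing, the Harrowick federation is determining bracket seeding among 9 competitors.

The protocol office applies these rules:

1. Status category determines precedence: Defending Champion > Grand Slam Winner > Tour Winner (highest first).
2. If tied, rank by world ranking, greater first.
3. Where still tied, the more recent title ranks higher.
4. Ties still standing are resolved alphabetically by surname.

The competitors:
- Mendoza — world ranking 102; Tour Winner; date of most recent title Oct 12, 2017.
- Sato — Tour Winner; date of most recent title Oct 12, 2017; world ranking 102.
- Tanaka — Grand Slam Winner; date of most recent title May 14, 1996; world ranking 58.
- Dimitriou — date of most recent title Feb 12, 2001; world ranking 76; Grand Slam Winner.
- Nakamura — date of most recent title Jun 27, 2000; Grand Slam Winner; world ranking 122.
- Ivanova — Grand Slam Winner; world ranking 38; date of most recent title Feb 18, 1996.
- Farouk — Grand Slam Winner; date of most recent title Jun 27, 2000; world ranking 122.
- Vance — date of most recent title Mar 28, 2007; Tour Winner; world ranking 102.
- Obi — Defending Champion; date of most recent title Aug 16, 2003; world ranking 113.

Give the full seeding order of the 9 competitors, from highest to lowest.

Obi, Farouk, Nakamura, Dimitriou, Tanaka, Ivanova, Mendoza, Sato, Vance

By status category: Obi (Defending Champion); then Farouk, Nakamura, Dimitriou, Tanaka and Ivanova (Grand Slam Winner); then Mendoza, Sato and Vance (Tour Winner).
Among Farouk, Nakamura, Dimitriou, Tanaka and Ivanova, by world ranking (higher first): Farouk and Nakamura (122) before Dimitriou (76) before Tanaka (58) before Ivanova (38).
Farouk and Nakamura both have date of most recent title Jun 27, 2000, so the next rule applies.
Among Farouk and Nakamura, alphabetically by surname: Farouk before Nakamura.
Mendoza, Sato and Vance all have world ranking 102, so the next rule applies.
Among Mendoza, Sato and Vance, by date of most recent title (later first): Mendoza and Sato (Oct 12, 2017) before Vance (Mar 28, 2007).
Among Mendoza and Sato, alphabetically by surname: Mendoza before Sato.
Full order: Obi, Farouk, Nakamura, Dimitriou, Tanaka, Ivanova, Mendoza, Sato, Vance.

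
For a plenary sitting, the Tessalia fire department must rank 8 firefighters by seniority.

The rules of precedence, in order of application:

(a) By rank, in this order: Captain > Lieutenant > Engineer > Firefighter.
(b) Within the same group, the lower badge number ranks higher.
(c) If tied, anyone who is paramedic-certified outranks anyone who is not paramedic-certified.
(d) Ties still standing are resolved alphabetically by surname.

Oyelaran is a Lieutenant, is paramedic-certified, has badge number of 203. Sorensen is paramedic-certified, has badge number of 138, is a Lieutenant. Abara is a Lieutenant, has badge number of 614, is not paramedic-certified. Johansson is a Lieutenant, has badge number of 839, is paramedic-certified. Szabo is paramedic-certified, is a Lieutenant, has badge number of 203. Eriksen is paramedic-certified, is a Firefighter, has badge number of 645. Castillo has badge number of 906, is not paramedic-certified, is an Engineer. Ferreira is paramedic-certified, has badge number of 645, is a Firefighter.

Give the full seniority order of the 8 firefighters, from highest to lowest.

By rank: Sorensen, Oyelaran, Szabo, Abara and Johansson (Lieutenant); then Castillo (Engineer); then Eriksen and Ferreira (Firefighter).
Among Sorensen, Oyelaran, Szabo, Abara and Johansson, by badge number (lower first): Sorensen (138) before Oyelaran and Szabo (203) before Abara (614) before Johansson (839).
Oyelaran and Szabo are each paramedic-certified, so the next rule applies.
Among Oyelaran and Szabo, alphabetically by surname: Oyelaran before Szabo.
Eriksen and Ferreira both have badge number 645, so the next rule applies.
Eriksen and Ferreira are each paramedic-certified, so the next rule applies.
Among Eriksen and Ferreira, alphabetically by surname: Eriksen before Ferreira.
Full order: Sorensen, Oyelaran, Szabo, Abara, Johansson, Castillo, Eriksen, Ferreira.

Sorensen, Oyelaran, Szabo, Abara, Johansson, Castillo, Eriksen, Ferreira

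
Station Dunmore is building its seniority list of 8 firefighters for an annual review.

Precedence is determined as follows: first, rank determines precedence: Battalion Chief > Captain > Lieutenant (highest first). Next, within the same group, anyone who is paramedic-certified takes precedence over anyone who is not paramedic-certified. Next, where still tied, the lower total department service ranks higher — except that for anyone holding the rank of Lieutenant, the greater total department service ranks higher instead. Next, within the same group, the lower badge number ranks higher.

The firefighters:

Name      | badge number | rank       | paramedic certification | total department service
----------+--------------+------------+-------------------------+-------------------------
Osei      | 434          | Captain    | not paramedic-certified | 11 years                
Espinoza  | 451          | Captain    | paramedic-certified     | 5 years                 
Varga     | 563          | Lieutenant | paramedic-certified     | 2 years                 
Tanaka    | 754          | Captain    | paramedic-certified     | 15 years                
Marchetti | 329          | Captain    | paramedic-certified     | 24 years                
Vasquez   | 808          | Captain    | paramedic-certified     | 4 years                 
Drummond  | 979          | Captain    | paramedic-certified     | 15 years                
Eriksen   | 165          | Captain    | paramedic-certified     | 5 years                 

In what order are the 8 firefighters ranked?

By rank: Vasquez, Eriksen, Espinoza, Tanaka, Drummond, Marchetti and Osei (Captain); then Varga (Lieutenant).
Among Vasquez, Eriksen, Espinoza, Tanaka, Drummond, Marchetti and Osei, paramedic-certified before not paramedic-certified: Vasquez, Eriksen, Espinoza, Tanaka, Drummond and Marchetti (paramedic-certified) before Osei (not paramedic-certified).
Among Vasquez, Eriksen, Espinoza, Tanaka, Drummond and Marchetti, by total department service (lower first): Vasquez (4 years) before Eriksen and Espinoza (5 years) before Tanaka and Drummond (15 years) before Marchetti (24 years).
Among Eriksen and Espinoza, by badge number (lower first): Eriksen (165) before Espinoza (451).
Among Tanaka and Drummond, by badge number (lower first): Tanaka (754) before Drummond (979).
Full order: Vasquez, Eriksen, Espinoza, Tanaka, Drummond, Marchetti, Osei, Varga.

Vasquez, Eriksen, Espinoza, Tanaka, Drummond, Marchetti, Osei, Varga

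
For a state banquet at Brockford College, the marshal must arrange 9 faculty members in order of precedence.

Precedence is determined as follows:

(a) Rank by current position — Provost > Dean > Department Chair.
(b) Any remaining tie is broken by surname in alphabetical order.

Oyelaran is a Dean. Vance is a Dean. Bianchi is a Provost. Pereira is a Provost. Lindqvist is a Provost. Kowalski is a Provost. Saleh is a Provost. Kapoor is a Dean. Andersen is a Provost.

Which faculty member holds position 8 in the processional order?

By current position: Andersen, Bianchi, Kowalski, Lindqvist, Pereira and Saleh (Provost); then Kapoor, Oyelaran and Vance (Dean).
Among Andersen, Bianchi, Kowalski, Lindqvist, Pereira and Saleh, alphabetically by surname: Andersen before Bianchi before Kowalski before Lindqvist before Pereira before Saleh.
Among Kapoor, Oyelaran and Vance, alphabetically by surname: Kapoor before Oyelaran before Vance.
Order: Andersen, Bianchi, Kowalski, Lindqvist, Pereira, Saleh, Kapoor, Oyelaran, Vance.

Oyelaran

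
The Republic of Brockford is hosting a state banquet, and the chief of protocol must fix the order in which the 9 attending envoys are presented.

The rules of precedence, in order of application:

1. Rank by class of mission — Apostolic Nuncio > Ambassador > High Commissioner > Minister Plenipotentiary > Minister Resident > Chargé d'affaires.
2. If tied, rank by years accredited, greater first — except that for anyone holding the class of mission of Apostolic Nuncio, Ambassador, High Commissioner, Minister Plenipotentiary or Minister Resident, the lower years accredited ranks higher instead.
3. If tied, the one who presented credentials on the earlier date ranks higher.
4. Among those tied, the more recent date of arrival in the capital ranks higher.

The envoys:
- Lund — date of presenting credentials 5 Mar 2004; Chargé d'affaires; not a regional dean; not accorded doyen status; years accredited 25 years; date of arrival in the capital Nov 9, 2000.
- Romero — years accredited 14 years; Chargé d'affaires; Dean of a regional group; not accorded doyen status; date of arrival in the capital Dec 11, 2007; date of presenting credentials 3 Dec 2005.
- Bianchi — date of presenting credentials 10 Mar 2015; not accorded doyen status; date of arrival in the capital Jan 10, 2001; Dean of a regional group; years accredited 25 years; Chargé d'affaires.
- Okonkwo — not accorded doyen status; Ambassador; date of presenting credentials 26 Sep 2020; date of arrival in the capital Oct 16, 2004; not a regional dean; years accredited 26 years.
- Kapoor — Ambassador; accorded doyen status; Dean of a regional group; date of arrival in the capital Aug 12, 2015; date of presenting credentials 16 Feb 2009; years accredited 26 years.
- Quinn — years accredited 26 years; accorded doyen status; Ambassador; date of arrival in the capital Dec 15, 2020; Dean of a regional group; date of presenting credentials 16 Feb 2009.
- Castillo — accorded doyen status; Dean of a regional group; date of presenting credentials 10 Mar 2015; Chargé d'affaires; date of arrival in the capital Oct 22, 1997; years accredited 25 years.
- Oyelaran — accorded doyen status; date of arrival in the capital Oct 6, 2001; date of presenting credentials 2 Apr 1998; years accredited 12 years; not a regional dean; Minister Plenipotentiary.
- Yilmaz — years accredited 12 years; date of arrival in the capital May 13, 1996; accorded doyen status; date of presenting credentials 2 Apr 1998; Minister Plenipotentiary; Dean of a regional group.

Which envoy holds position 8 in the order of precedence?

By class of mission: Quinn, Kapoor and Okonkwo (Ambassador); then Oyelaran and Yilmaz (Minister Plenipotentiary); then Lund, Bianchi, Castillo and Romero (Chargé d'affaires).
Quinn, Kapoor and Okonkwo all have years accredited 26 years, so the next rule applies.
Among Quinn, Kapoor and Okonkwo, by date of presenting credentials (earlier first): Quinn and Kapoor (16 Feb 2009) before Okonkwo (26 Sep 2020).
Among Quinn and Kapoor, by date of arrival in the capital (later first): Quinn (Dec 15, 2020) before Kapoor (Aug 12, 2015).
Oyelaran and Yilmaz both have years accredited 12 years, so the next rule applies.
Oyelaran and Yilmaz both have date of presenting credentials 2 Apr 1998, so the next rule applies.
Among Oyelaran and Yilmaz, by date of arrival in the capital (later first): Oyelaran (Oct 6, 2001) before Yilmaz (May 13, 1996).
Among Lund, Bianchi, Castillo and Romero, by years accredited (higher first): Lund, Bianchi and Castillo (25 years) before Romero (14 years).
Among Lund, Bianchi and Castillo, by date of presenting credentials (earlier first): Lund (5 Mar 2004) before Bianchi and Castillo (10 Mar 2015).
Among Bianchi and Castillo, by date of arrival in the capital (later first): Bianchi (Jan 10, 2001) before Castillo (Oct 22, 1997).
Order: Quinn, Kapoor, Okonkwo, Oyelaran, Yilmaz, Lund, Bianchi, Castillo, Romero.

Castillo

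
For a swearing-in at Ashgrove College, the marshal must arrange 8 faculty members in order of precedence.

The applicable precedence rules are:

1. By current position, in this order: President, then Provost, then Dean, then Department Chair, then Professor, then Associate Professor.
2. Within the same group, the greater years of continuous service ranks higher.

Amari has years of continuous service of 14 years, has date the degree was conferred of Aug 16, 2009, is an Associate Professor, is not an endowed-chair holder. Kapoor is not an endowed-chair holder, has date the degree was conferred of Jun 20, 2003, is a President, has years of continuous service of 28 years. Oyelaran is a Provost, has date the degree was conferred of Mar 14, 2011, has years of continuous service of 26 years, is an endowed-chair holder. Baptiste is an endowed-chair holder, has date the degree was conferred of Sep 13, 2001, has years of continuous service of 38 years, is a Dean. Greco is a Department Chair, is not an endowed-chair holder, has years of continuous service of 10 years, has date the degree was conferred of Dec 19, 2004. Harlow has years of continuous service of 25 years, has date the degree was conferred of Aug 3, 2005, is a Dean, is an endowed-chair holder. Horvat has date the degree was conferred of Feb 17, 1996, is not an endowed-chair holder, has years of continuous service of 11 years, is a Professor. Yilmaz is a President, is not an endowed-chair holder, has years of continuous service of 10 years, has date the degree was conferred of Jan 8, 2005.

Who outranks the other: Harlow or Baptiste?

Baptiste

By current position: Kapoor and Yilmaz (President); then Oyelaran (Provost); then Baptiste and Harlow (Dean); then Greco (Department Chair); then Horvat (Professor); then Amari (Associate Professor).
Among Kapoor and Yilmaz, by years of continuous service (higher first): Kapoor (28 years) before Yilmaz (10 years).
Among Baptiste and Harlow, by years of continuous service (higher first): Baptiste (38 years) before Harlow (25 years).
So Baptiste takes precedence.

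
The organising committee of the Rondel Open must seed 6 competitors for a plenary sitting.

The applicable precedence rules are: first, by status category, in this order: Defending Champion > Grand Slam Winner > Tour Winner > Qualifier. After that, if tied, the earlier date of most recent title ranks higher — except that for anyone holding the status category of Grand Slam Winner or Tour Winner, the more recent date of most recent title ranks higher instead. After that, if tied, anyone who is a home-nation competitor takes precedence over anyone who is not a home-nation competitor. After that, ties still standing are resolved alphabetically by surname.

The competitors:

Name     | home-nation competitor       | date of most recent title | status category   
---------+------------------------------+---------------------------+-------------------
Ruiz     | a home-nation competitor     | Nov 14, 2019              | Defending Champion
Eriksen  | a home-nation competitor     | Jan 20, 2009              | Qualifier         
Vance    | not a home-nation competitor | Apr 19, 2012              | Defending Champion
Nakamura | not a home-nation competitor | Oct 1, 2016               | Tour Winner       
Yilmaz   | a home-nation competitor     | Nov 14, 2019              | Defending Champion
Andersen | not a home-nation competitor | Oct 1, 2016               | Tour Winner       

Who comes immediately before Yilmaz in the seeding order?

By status category: Vance, Ruiz and Yilmaz (Defending Champion); then Andersen and Nakamura (Tour Winner); then Eriksen (Qualifier).
Among Vance, Ruiz and Yilmaz, by date of most recent title (earlier first): Vance (Apr 19, 2012) before Ruiz and Yilmaz (Nov 14, 2019).
Ruiz and Yilmaz are each a home-nation competitor, so the next rule applies.
Among Ruiz and Yilmaz, alphabetically by surname: Ruiz before Yilmaz.
Andersen and Nakamura both have date of most recent title Oct 1, 2016, so the next rule applies.
Andersen and Nakamura are each not a home-nation competitor, so the next rule applies.
Among Andersen and Nakamura, alphabetically by surname: Andersen before Nakamura.
Order: Vance, Ruiz, Yilmaz, Andersen, Nakamura, Eriksen.

Ruiz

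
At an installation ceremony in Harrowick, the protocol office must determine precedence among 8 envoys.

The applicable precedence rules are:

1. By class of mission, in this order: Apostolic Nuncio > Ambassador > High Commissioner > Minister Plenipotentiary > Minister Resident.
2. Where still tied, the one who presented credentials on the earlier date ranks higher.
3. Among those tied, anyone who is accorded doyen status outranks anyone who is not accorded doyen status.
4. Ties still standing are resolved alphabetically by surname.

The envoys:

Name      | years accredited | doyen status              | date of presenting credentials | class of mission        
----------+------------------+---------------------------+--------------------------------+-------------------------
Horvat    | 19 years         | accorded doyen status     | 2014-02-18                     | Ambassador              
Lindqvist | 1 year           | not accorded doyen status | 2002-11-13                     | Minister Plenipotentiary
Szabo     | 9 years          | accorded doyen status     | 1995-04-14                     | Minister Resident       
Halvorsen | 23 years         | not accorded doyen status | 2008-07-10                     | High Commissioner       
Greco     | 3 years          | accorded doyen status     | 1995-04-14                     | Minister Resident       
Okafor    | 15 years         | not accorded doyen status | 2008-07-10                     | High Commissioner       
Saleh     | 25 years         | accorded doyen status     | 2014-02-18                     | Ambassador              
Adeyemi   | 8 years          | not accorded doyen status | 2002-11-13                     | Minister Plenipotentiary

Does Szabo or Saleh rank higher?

Saleh

By class of mission: Horvat and Saleh (Ambassador); then Halvorsen and Okafor (High Commissioner); then Adeyemi and Lindqvist (Minister Plenipotentiary); then Greco and Szabo (Minister Resident).
Horvat and Saleh both have date of presenting credentials 2014-02-18, so the next rule applies.
Horvat and Saleh are each accorded doyen status, so the next rule applies.
Among Horvat and Saleh, alphabetically by surname: Horvat before Saleh.
Halvorsen and Okafor both have date of presenting credentials 2008-07-10, so the next rule applies.
Halvorsen and Okafor are each not accorded doyen status, so the next rule applies.
Among Halvorsen and Okafor, alphabetically by surname: Halvorsen before Okafor.
Adeyemi and Lindqvist both have date of presenting credentials 2002-11-13, so the next rule applies.
Adeyemi and Lindqvist are each not accorded doyen status, so the next rule applies.
Among Adeyemi and Lindqvist, alphabetically by surname: Adeyemi before Lindqvist.
Greco and Szabo both have date of presenting credentials 1995-04-14, so the next rule applies.
Greco and Szabo are each accorded doyen status, so the next rule applies.
Among Greco and Szabo, alphabetically by surname: Greco before Szabo.
So Saleh takes precedence.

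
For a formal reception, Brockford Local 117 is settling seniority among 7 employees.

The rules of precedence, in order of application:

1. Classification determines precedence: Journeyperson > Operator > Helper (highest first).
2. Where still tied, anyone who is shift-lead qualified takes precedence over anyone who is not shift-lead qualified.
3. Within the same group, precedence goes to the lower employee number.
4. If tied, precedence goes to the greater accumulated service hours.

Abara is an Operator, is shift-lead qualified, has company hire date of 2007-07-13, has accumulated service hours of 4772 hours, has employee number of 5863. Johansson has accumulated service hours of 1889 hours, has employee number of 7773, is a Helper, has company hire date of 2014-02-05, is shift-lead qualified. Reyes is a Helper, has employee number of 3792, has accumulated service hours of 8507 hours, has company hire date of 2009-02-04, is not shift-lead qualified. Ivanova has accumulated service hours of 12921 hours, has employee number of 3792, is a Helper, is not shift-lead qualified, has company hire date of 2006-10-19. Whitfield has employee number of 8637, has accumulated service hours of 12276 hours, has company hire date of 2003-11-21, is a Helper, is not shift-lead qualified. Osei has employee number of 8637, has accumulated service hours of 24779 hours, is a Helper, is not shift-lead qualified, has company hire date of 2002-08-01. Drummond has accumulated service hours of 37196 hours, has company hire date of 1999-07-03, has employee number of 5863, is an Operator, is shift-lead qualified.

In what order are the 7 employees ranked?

Drummond, Abara, Johansson, Ivanova, Reyes, Osei, Whitfield

By classification: Drummond and Abara (Operator); then Johansson, Ivanova, Reyes, Osei and Whitfield (Helper).
Drummond and Abara are each shift-lead qualified, so the next rule applies.
Drummond and Abara both have employee number 5863, so the next rule applies.
Among Drummond and Abara, by accumulated service hours (higher first): Drummond (37196 hours) before Abara (4772 hours).
Among Johansson, Ivanova, Reyes, Osei and Whitfield, shift-lead qualified before not shift-lead qualified: Johansson (shift-lead qualified) before Ivanova, Reyes, Osei and Whitfield (not shift-lead qualified).
Among Ivanova, Reyes, Osei and Whitfield, by employee number (lower first): Ivanova and Reyes (3792) before Osei and Whitfield (8637).
Among Ivanova and Reyes, by accumulated service hours (higher first): Ivanova (12921 hours) before Reyes (8507 hours).
Among Osei and Whitfield, by accumulated service hours (higher first): Osei (24779 hours) before Whitfield (12276 hours).
Full order: Drummond, Abara, Johansson, Ivanova, Reyes, Osei, Whitfield.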